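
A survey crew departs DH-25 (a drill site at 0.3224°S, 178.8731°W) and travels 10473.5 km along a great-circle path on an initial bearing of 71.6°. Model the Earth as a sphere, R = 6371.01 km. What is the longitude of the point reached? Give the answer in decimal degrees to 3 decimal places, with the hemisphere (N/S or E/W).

84.565°W

δ = d/R = 10473.5/6371.01 = 1.643931 rad
φ₂ = arcsin(sin φ₁ cos δ + cos φ₁ sin δ cos θ)
   = arcsin(-0.00563·-0.07307 + 0.99998·0.99733·0.31565) = 18.37358°
λ₂ = λ₁ + atan2(sin θ sin δ cos φ₁, cos δ − sin φ₁ sin φ₂) = -84.56460°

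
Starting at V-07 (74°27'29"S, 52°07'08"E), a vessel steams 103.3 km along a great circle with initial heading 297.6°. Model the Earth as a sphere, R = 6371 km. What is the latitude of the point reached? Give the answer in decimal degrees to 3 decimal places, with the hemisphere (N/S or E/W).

V-07: φ = -74.45806°, λ = +52.11889°
δ = d/R = 103.3/6371 = 0.016214 rad
φ₂ = arcsin(sin φ₁ cos δ + cos φ₁ sin δ cos θ)
   = arcsin(-0.96343·0.99987 + 0.26794·0.01621·0.46330) = -74.00697°
λ₂ = λ₁ + atan2(sin θ sin δ cos φ₁, cos δ − sin φ₁ sin φ₂) = 49.12956°

74.007°S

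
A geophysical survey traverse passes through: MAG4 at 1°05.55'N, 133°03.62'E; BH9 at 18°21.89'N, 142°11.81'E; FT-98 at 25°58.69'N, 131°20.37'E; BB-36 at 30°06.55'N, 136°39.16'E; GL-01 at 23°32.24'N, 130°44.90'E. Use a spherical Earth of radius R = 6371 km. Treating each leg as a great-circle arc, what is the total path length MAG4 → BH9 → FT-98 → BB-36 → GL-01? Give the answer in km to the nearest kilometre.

5196 km

MAG4: φ = +1.09250°, λ = +133.06033°
BH9: φ = +18.36483°, λ = +142.19683°
FT-98: φ = +25.97817°, λ = +131.33950°
BB-36: φ = +30.10917°, λ = +136.65267°
GL-01: φ = +23.53733°, λ = +130.74833°
MAG4→BH9: c = 0.339668 rad, d = 2164.02 km
BH9→FT-98: c = 0.219932 rad, d = 1401.19 km
FT-98→BB-36: c = 0.109043 rad, d = 694.71 km
BB-36→GL-01: c = 0.146953 rad, d = 936.24 km
Total = 2164.02 + 1401.19 + 694.71 + 936.24 = 5196.16 km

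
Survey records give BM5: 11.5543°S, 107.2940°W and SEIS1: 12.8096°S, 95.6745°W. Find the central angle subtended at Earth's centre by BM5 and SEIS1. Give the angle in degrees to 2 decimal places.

Δφ = -1.2553°,  Δλ = 11.6195°
a = sin²(Δφ/2) + cos φ₁ cos φ₂ sin²(Δλ/2) = 0.009909
c = 2·arcsin(√a) = 0.199419 rad = 11.4259°

11.43°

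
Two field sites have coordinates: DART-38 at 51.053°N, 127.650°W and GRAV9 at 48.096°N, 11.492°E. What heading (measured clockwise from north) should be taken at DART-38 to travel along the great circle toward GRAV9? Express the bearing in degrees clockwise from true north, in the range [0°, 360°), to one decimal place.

Δλ = 139.1420°
y = sin Δλ · cos φ₂ = 0.436921
x = cos φ₁ sin φ₂ − sin φ₁ cos φ₂ cos Δλ = 0.860710
θ = atan2(y, x) = 26.9137° → 26.9137° (mod 360°)

26.9°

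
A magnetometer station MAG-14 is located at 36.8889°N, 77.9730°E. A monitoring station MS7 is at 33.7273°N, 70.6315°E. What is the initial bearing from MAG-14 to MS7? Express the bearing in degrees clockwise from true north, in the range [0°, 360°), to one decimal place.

Δλ = -7.3415°
y = sin Δλ · cos φ₂ = -0.106276
x = cos φ₁ sin φ₂ − sin φ₁ cos φ₂ cos Δλ = -0.051060
θ = atan2(y, x) = -115.6617° → 244.3383° (mod 360°)

244.3°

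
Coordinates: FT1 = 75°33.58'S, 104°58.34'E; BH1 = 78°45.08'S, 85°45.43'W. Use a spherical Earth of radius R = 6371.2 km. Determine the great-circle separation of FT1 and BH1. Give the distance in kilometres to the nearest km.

2844 km

FT1: φ = -75.55967°, λ = +104.97233°
BH1: φ = -78.75133°, λ = -85.75717°
Δφ = -3.1917°,  Δλ = 169.2705°
a = sin²(Δφ/2) + cos φ₁ cos φ₂ sin²(Δλ/2) = 0.048995
c = 2·arcsin(√a) = 0.446392 rad = 25.5764°
d = R·c = 6371.2 × 0.446392 = 2844.1 km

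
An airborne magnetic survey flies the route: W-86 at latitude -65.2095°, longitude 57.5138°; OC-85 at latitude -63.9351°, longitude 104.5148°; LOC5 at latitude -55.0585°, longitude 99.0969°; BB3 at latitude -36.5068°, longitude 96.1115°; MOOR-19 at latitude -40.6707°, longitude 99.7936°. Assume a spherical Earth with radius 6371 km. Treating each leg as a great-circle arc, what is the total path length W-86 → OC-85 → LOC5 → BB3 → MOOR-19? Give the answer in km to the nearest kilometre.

W-86→OC-85: c = 0.344742 rad, d = 2196.35 km
OC-85→LOC5: c = 0.162049 rad, d = 1032.42 km
LOC5→BB3: c = 0.325746 rad, d = 2075.33 km
BB3→MOOR-19: c = 0.088324 rad, d = 562.71 km
Total = 2196.35 + 1032.42 + 2075.33 + 562.71 = 5866.81 km

5867 km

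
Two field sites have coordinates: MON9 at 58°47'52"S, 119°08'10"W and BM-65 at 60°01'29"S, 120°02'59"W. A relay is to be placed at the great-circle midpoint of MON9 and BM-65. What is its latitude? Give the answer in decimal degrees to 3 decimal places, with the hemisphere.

59.412°S

MON9: φ = -58.79778°, λ = -119.13611°
BM-65: φ = -60.02472°, λ = -120.04972°
Bx = cos φ₂ cos Δλ = 0.499563,  By = cos φ₂ sin Δλ = -0.007966
φₘ = atan2(sin φ₁ + sin φ₂, √((cos φ₁ + Bx)² + By²)) = -59.41205°
λₘ = λ₁ + atan2(By, cos φ₁ + Bx) = -119.58464°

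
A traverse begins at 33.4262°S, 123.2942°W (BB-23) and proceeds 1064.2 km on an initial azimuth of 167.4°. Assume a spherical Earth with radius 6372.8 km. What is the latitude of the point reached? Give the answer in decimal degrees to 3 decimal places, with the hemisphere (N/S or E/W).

δ = d/R = 1064.2/6372.8 = 0.166991 rad
φ₂ = arcsin(sin φ₁ cos δ + cos φ₁ sin δ cos θ)
   = arcsin(-0.55086·0.98609 + 0.83460·0.16622·-0.97592) = -42.73292°
λ₂ = λ₁ + atan2(sin θ sin δ cos φ₁, cos δ − sin φ₁ sin φ₂) = -120.46472°

42.733°S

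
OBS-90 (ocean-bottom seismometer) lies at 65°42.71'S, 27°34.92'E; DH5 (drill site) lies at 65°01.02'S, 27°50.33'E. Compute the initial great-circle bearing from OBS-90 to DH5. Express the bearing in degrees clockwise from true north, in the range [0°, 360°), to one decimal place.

8.9°

OBS-90: φ = -65.71183°, λ = +27.58200°
DH5: φ = -65.01700°, λ = +27.83883°
Δλ = 0.2568°
y = sin Δλ · cos φ₂ = 0.001893
x = cos φ₁ sin φ₂ − sin φ₁ cos φ₂ cos Δλ = 0.012123
θ = atan2(y, x) = 8.8760° → 8.8760° (mod 360°)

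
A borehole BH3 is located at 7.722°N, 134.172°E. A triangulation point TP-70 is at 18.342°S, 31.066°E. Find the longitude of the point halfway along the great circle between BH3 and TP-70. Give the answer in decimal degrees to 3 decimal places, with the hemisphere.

Bx = cos φ₂ cos Δλ = -0.215233,  By = cos φ₂ sin Δλ = -0.924471
φₘ = atan2(sin φ₁ + sin φ₂, √((cos φ₁ + Bx)² + By²)) = -8.49837°
λₘ = λ₁ + atan2(By, cos φ₁ + Bx) = 84.17111°

84.171°E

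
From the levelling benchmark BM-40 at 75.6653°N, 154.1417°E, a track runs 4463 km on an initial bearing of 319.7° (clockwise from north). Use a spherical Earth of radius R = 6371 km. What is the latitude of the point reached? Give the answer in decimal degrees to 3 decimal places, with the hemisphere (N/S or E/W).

59.590°N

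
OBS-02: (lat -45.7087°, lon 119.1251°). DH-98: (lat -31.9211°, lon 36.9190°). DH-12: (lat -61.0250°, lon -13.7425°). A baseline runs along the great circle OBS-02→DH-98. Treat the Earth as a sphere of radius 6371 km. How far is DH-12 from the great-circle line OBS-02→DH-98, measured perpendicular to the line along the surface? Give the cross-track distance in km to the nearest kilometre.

4824 km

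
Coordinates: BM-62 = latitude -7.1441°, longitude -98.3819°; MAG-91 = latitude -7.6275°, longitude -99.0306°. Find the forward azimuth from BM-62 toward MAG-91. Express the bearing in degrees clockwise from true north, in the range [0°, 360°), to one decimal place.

Δλ = -0.6487°
y = sin Δλ · cos φ₂ = -0.011222
x = cos φ₁ sin φ₂ − sin φ₁ cos φ₂ cos Δλ = -0.008445
θ = atan2(y, x) = -126.9631° → 233.0369° (mod 360°)

233.0°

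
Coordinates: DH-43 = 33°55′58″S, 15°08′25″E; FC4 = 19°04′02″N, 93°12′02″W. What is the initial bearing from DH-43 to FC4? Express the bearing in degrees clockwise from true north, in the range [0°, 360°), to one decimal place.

276.7°

DH-43: φ = -33.93278°, λ = +15.14028°
FC4: φ = +19.06722°, λ = -93.20056°
Δλ = -108.3408°
y = sin Δλ · cos φ₂ = -0.897124
x = cos φ₁ sin φ₂ − sin φ₁ cos φ₂ cos Δλ = 0.105024
θ = atan2(y, x) = -83.3229° → 276.6771° (mod 360°)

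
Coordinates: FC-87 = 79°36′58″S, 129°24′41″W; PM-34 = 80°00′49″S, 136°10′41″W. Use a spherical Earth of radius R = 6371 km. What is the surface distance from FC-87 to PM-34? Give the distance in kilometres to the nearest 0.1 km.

140.1 km

FC-87: φ = -79.61611°, λ = -129.41139°
PM-34: φ = -80.01361°, λ = -136.17806°
Δφ = -0.3975°,  Δλ = -6.7667°
a = sin²(Δφ/2) + cos φ₁ cos φ₂ sin²(Δλ/2) = 0.000121
c = 2·arcsin(√a) = 0.021991 rad = 1.2600°
d = R·c = 6371 × 0.021991 = 140.1 km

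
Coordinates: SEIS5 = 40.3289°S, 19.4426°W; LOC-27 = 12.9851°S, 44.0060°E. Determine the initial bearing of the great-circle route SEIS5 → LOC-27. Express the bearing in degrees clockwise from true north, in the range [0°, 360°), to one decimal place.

Δλ = 63.4486°
y = sin Δλ · cos φ₂ = 0.871659
x = cos φ₁ sin φ₂ − sin φ₁ cos φ₂ cos Δλ = 0.110593
θ = atan2(y, x) = 82.7691° → 82.7691° (mod 360°)

82.8°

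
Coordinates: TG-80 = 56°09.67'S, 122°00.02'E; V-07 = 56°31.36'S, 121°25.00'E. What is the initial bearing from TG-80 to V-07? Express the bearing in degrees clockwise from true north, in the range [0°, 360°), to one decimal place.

221.6°

TG-80: φ = -56.16117°, λ = +122.00033°
V-07: φ = -56.52267°, λ = +121.41667°
Δλ = -0.5837°
y = sin Δλ · cos φ₂ = -0.005619
x = cos φ₁ sin φ₂ − sin φ₁ cos φ₂ cos Δλ = -0.006333
θ = atan2(y, x) = -138.4188° → 221.5812° (mod 360°)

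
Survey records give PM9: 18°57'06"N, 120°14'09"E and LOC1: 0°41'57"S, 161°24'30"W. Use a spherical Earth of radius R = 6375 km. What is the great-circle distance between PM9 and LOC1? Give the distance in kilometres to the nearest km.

PM9: φ = +18.95167°, λ = +120.23583°
LOC1: φ = -0.69917°, λ = -161.40833°
Δφ = -19.6508°,  Δλ = 78.3558°
a = sin²(Δφ/2) + cos φ₁ cos φ₂ sin²(Δλ/2) = 0.406543
c = 2·arcsin(√a) = 1.382775 rad = 79.2272°
d = R·c = 6375 × 1.382775 = 8815.2 km

8815 km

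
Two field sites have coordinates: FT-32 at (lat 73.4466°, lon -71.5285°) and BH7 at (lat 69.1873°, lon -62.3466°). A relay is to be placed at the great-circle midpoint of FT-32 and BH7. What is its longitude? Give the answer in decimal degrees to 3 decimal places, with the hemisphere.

66.432°W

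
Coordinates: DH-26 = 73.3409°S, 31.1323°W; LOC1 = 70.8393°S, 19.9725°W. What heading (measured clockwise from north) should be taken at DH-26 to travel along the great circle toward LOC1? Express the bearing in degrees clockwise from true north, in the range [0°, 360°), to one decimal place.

59.3°

Δλ = 11.1598°
y = sin Δλ · cos φ₂ = 0.063525
x = cos φ₁ sin φ₂ − sin φ₁ cos φ₂ cos Δλ = 0.037702
θ = atan2(y, x) = 59.3114° → 59.3114° (mod 360°)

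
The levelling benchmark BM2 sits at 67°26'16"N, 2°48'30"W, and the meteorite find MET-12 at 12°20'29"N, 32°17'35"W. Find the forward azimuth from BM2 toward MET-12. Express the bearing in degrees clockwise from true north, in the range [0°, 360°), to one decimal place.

214.4°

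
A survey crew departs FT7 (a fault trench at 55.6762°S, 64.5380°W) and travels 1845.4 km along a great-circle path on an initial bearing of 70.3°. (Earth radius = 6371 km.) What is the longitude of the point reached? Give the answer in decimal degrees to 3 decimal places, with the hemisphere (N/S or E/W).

δ = d/R = 1845.4/6371 = 0.289656 rad
φ₂ = arcsin(sin φ₁ cos δ + cos φ₁ sin δ cos θ)
   = arcsin(-0.82586·0.95834 + 0.56387·0.28562·0.33710) = -47.49089°
λ₂ = λ₁ + atan2(sin θ sin δ cos φ₁, cos δ − sin φ₁ sin φ₂) = -41.08720°

41.087°W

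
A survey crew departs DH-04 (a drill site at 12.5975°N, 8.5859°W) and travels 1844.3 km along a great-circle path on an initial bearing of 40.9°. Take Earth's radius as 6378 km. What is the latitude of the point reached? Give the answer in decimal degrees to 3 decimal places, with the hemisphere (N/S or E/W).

δ = d/R = 1844.3/6378 = 0.289166 rad
φ₂ = arcsin(sin φ₁ cos δ + cos φ₁ sin δ cos θ)
   = arcsin(0.21810·0.95848 + 0.97593·0.28515·0.75585) = 24.79612°
λ₂ = λ₁ + atan2(sin θ sin δ cos φ₁, cos δ − sin φ₁ sin φ₂) = 3.28236°

24.796°N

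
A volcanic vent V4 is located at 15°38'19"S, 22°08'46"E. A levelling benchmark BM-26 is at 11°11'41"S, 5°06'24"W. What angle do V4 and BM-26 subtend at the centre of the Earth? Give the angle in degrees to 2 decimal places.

V4: φ = -15.63861°, λ = +22.14611°
BM-26: φ = -11.19472°, λ = -5.10667°
Δφ = 4.4439°,  Δλ = -27.2528°
a = sin²(Δφ/2) + cos φ₁ cos φ₂ sin²(Δλ/2) = 0.053934
c = 2·arcsin(√a) = 0.468754 rad = 26.8576°

26.86°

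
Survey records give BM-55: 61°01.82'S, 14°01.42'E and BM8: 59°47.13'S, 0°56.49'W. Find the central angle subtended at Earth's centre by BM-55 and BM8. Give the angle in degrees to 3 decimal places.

7.477°

BM-55: φ = -61.03033°, λ = +14.02367°
BM8: φ = -59.78550°, λ = -0.94150°
Δφ = 1.2448°,  Δλ = -14.9652°
a = sin²(Δφ/2) + cos φ₁ cos φ₂ sin²(Δλ/2) = 0.004252
c = 2·arcsin(√a) = 0.130500 rad = 7.4771°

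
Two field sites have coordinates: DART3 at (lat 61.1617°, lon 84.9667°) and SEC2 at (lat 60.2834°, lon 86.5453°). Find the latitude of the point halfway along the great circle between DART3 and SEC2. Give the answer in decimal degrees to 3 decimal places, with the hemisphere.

Bx = cos φ₂ cos Δλ = 0.495522,  By = cos φ₂ sin Δλ = 0.013656
φₘ = atan2(sin φ₁ + sin φ₂, √((cos φ₁ + Bx)² + By²)) = 60.72487°
λₘ = λ₁ + atan2(By, cos φ₁ + Bx) = 85.76679°

60.725°N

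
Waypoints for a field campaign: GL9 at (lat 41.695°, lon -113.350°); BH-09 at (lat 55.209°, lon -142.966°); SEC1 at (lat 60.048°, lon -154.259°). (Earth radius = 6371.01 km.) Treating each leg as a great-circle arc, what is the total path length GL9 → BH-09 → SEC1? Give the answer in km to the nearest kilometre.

3479 km

GL9→BH-09: c = 0.411175 rad, d = 2619.60 km
BH-09→SEC1: c = 0.134861 rad, d = 859.20 km
Total = 2619.60 + 859.20 = 3478.80 km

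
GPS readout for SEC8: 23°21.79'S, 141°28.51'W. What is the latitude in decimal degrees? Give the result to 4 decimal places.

23.3632°S

23° + 21.79′/60 = 23 + 0.36317 = 23.3632°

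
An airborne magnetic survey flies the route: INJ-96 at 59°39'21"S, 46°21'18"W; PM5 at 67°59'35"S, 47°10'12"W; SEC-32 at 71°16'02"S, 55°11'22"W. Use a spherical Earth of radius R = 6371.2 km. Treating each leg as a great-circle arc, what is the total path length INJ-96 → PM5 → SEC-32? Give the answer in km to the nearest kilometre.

INJ-96: φ = -59.65583°, λ = -46.35500°
PM5: φ = -67.99306°, λ = -47.17000°
SEC-32: φ = -71.26722°, λ = -55.18944°
INJ-96→PM5: c = 0.145644 rad, d = 927.93 km
PM5→SEC-32: c = 0.074973 rad, d = 477.67 km
Total = 927.93 + 477.67 = 1405.60 km

1406 km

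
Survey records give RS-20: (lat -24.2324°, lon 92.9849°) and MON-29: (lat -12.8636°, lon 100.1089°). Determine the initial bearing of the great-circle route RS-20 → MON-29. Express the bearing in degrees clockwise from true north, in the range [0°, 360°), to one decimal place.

31.9°

Δλ = 7.1240°
y = sin Δλ · cos φ₂ = 0.120905
x = cos φ₁ sin φ₂ − sin φ₁ cos φ₂ cos Δλ = 0.194034
θ = atan2(y, x) = 31.9274° → 31.9274° (mod 360°)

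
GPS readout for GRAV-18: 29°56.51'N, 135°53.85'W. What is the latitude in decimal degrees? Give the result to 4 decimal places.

29° + 56.51′/60 = 29 + 0.94183 = 29.9418°

29.9418°N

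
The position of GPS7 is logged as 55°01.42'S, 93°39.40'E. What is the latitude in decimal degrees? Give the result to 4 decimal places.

55.0237°S

55° + 1.42′/60 = 55 + 0.02367 = 55.0237°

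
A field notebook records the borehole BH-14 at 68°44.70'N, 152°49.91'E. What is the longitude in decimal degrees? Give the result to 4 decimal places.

152° + 49.91′/60 = 152 + 0.83183 = 152.8318°

152.8318°E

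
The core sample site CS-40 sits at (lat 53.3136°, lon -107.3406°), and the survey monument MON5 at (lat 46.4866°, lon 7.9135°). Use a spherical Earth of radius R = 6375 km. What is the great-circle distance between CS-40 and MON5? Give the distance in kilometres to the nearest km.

Δφ = -6.8270°,  Δλ = 115.2541°
a = sin²(Δφ/2) + cos φ₁ cos φ₂ sin²(Δλ/2) = 0.296967
c = 2·arcsin(√a) = 1.152651 rad = 66.0420°
d = R·c = 6375 × 1.152651 = 7348.1 km

7348 km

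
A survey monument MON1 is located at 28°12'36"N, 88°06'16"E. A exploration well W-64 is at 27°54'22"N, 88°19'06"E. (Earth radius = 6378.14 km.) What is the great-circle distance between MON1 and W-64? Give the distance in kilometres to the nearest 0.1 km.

39.8 km

MON1: φ = +28.21000°, λ = +88.10444°
W-64: φ = +27.90611°, λ = +88.31833°
Δφ = -0.3039°,  Δλ = 0.2139°
a = sin²(Δφ/2) + cos φ₁ cos φ₂ sin²(Δλ/2) = 0.000010
c = 2·arcsin(√a) = 0.006244 rad = 0.3577°
d = R·c = 6378.14 × 0.006244 = 39.8 km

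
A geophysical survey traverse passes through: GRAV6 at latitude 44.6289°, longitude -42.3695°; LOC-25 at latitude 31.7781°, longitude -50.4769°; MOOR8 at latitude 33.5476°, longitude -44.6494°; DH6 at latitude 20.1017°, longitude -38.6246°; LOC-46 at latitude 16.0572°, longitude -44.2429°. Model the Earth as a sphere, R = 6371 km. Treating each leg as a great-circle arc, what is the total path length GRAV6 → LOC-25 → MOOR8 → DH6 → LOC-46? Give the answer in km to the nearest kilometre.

4527 km

GRAV6→LOC-25: c = 0.250026 rad, d = 1592.92 km
LOC-25→MOOR8: c = 0.091007 rad, d = 579.81 km
MOOR8→DH6: c = 0.252596 rad, d = 1609.29 km
DH6→LOC-46: c = 0.116905 rad, d = 744.80 km
Total = 1592.92 + 579.81 + 1609.29 + 744.80 = 4526.81 km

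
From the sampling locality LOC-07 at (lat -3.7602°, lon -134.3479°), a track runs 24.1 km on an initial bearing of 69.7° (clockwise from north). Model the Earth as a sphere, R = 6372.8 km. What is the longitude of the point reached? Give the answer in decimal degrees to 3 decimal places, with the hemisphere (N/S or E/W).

δ = d/R = 24.1/6372.8 = 0.003782 rad
φ₂ = arcsin(sin φ₁ cos δ + cos φ₁ sin δ cos θ)
   = arcsin(-0.06558·0.99999 + 0.99785·0.00378·0.34694) = -3.68500°
λ₂ = λ₁ + atan2(sin θ sin δ cos φ₁, cos δ − sin φ₁ sin φ₂) = -134.14426°

134.144°W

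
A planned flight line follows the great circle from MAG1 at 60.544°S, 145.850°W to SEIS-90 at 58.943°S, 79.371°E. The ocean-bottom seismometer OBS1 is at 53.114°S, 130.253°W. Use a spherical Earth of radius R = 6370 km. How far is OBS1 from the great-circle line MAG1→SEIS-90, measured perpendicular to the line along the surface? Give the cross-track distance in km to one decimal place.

δ₁₃ = central angle MAG1→OBS1 = 0.196609 rad  (haversine)
θ₁₃ = bearing MAG1→OBS1 = 55.704°,  θ₁₂ = bearing MAG1→SEIS-90 = 206.401°
dₓₜ = R·arcsin(sin δ₁₃ · sin(θ₁₃ − θ₁₂)) = 6370·arcsin(0.19534·sin(-150.696°)) = -609.961 km
|dₓₜ| = 609.961 km

610.0 km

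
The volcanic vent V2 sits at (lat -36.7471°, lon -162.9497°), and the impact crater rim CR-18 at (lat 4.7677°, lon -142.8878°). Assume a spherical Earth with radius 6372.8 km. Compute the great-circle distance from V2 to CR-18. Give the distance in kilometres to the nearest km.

5066 km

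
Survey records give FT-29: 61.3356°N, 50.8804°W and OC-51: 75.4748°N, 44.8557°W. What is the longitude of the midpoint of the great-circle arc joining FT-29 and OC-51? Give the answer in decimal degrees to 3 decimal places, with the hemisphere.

Bx = cos φ₂ cos Δλ = 0.249421,  By = cos φ₂ sin Δλ = 0.026324
φₘ = atan2(sin φ₁ + sin φ₂, √((cos φ₁ + Bx)² + By²)) = 68.42964°
λₘ = λ₁ + atan2(By, cos φ₁ + Bx) = -48.81265°

48.813°W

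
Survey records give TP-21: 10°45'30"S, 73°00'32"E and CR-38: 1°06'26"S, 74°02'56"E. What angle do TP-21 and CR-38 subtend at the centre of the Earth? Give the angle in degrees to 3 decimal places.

TP-21: φ = -10.75833°, λ = +73.00889°
CR-38: φ = -1.10722°, λ = +74.04889°
Δφ = 9.6511°,  Δλ = 1.0400°
a = sin²(Δφ/2) + cos φ₁ cos φ₂ sin²(Δλ/2) = 0.007157
c = 2·arcsin(√a) = 0.169406 rad = 9.7063°

9.706°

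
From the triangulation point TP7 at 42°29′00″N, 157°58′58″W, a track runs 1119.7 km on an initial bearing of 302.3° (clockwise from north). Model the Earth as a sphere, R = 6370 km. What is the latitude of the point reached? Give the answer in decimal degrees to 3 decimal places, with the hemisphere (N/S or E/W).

47.213°N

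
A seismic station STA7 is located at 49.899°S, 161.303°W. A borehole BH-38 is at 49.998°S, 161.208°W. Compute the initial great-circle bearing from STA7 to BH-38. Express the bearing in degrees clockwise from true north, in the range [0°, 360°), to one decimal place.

148.3°

Δλ = 0.0950°
y = sin Δλ · cos φ₂ = 0.001066
x = cos φ₁ sin φ₂ − sin φ₁ cos φ₂ cos Δλ = -0.001729
θ = atan2(y, x) = 148.3420° → 148.3420° (mod 360°)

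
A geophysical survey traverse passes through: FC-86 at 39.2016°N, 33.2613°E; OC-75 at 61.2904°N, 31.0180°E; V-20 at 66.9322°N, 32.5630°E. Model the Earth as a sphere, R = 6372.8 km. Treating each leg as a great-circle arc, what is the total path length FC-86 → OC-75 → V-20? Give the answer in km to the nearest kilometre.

FC-86→OC-75: c = 0.386280 rad, d = 2461.69 km
OC-75→V-20: c = 0.099162 rad, d = 631.94 km
Total = 2461.69 + 631.94 = 3093.62 km

3094 km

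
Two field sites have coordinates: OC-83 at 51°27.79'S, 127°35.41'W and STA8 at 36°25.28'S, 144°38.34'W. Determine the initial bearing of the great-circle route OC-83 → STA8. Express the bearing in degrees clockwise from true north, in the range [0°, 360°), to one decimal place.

314.5°

OC-83: φ = -51.46317°, λ = -127.59017°
STA8: φ = -36.42133°, λ = -144.63900°
Δλ = -17.0488°
y = sin Δλ · cos φ₂ = -0.235919
x = cos φ₁ sin φ₂ − sin φ₁ cos φ₂ cos Δλ = 0.231864
θ = atan2(y, x) = -45.4966° → 314.5034° (mod 360°)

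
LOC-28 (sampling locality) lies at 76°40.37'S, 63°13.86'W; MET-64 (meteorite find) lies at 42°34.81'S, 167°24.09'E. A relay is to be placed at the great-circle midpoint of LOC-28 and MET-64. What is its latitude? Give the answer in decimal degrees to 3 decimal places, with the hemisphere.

LOC-28: φ = -76.67283°, λ = -63.23100°
MET-64: φ = -42.58017°, λ = +167.40150°
Bx = cos φ₂ cos Δλ = -0.467049,  By = cos φ₂ sin Δλ = -0.569253
φₘ = atan2(sin φ₁ + sin φ₂, √((cos φ₁ + Bx)² + By²)) = -69.51077°
λₘ = λ₁ + atan2(By, cos φ₁ + Bx) = -175.79503°

69.511°S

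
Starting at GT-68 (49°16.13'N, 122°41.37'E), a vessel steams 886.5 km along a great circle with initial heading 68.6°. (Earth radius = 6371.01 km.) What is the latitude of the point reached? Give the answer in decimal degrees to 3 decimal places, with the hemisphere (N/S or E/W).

51.580°N

GT-68: φ = +49.26883°, λ = +122.68950°
δ = d/R = 886.5/6371.01 = 0.139146 rad
φ₂ = arcsin(sin φ₁ cos δ + cos φ₁ sin δ cos θ)
   = arcsin(0.75778·0.99033 + 0.65251·0.13870·0.36488) = 51.58007°
λ₂ = λ₁ + atan2(sin θ sin δ cos φ₁, cos δ − sin φ₁ sin φ₂) = 134.68332°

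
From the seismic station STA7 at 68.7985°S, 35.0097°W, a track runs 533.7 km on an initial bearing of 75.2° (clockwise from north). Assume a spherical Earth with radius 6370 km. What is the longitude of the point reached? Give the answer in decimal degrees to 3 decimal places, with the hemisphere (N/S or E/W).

δ = d/R = 533.7/6370 = 0.083783 rad
φ₂ = arcsin(sin φ₁ cos δ + cos φ₁ sin δ cos θ)
   = arcsin(-0.93231·0.99649 + 0.36165·0.08369·0.25545) = -67.11879°
λ₂ = λ₁ + atan2(sin θ sin δ cos φ₁, cos δ − sin φ₁ sin φ₂) = -22.99940°

22.999°W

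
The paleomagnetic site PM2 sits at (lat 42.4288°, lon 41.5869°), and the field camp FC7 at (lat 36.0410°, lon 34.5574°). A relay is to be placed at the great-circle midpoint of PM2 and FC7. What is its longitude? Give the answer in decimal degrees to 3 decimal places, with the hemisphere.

Bx = cos φ₂ cos Δλ = 0.802518,  By = cos φ₂ sin Δλ = -0.098956
φₘ = atan2(sin φ₁ + sin φ₂, √((cos φ₁ + Bx)² + By²)) = 39.28765°
λₘ = λ₁ + atan2(By, cos φ₁ + Bx) = 37.91179°

37.912°E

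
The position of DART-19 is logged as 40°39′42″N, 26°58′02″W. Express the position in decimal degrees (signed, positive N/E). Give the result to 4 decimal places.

lat: 40.6617° N → +40.6617°
lon: 26.9672° W → -26.9672°

+40.6617°, -26.9672°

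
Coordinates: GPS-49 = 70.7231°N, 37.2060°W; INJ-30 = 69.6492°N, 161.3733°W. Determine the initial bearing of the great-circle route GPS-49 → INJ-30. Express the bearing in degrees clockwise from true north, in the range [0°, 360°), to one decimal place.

329.8°

Δλ = -124.1673°
y = sin Δλ · cos φ₂ = -0.287743
x = cos φ₁ sin φ₂ − sin φ₁ cos φ₂ cos Δλ = 0.493887
θ = atan2(y, x) = -30.2255° → 329.7745° (mod 360°)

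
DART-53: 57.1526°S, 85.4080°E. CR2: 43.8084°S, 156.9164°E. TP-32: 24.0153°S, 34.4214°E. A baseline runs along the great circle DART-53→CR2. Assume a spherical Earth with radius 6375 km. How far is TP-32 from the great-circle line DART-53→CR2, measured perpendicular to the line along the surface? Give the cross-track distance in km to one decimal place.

446.0 km

δ₁₃ = central angle DART-53→TP-32 = 0.858202 rad  (haversine)
θ₁₃ = bearing DART-53→TP-32 = 290.285°,  θ₁₂ = bearing DART-53→CR2 = 104.985°
dₓₜ = R·arcsin(sin δ₁₃ · sin(θ₁₃ − θ₁₂)) = 6375·arcsin(0.75667·sin(185.300°)) = -445.967 km
|dₓₜ| = 445.967 km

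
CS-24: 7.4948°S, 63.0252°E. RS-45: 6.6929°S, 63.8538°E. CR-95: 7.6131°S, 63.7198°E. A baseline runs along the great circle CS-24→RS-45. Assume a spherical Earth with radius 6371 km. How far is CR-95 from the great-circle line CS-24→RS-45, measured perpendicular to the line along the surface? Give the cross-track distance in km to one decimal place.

62.9 km

δ₁₃ = central angle CS-24→CR-95 = 0.012194 rad  (haversine)
θ₁₃ = bearing CS-24→CR-95 = 99.794°,  θ₁₂ = bearing CS-24→RS-45 = 45.770°
dₓₜ = R·arcsin(sin δ₁₃ · sin(θ₁₃ − θ₁₂)) = 6371·arcsin(0.01219·sin(54.024°)) = 62.869 km
|dₓₜ| = 62.869 km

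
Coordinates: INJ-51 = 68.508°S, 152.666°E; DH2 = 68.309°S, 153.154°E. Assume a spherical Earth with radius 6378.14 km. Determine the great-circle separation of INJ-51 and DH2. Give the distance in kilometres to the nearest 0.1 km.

Δφ = 0.1990°,  Δλ = 0.4880°
a = sin²(Δφ/2) + cos φ₁ cos φ₂ sin²(Δλ/2) = 0.000005
c = 2·arcsin(√a) = 0.004678 rad = 0.2680°
d = R·c = 6378.14 × 0.004678 = 29.8 km

29.8 km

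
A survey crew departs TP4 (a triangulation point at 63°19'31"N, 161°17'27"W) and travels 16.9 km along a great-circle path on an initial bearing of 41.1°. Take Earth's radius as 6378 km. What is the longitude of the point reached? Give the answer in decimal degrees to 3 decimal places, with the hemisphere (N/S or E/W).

161.068°W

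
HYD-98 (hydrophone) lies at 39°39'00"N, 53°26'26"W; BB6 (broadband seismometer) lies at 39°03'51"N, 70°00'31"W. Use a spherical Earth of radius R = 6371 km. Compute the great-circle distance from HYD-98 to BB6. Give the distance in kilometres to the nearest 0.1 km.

HYD-98: φ = +39.65000°, λ = -53.44056°
BB6: φ = +39.06417°, λ = -70.00861°
Δφ = -0.5858°,  Δλ = -16.5681°
a = sin²(Δφ/2) + cos φ₁ cos φ₂ sin²(Δλ/2) = 0.012436
c = 2·arcsin(√a) = 0.223503 rad = 12.8058°
d = R·c = 6371 × 0.223503 = 1423.9 km

1423.9 km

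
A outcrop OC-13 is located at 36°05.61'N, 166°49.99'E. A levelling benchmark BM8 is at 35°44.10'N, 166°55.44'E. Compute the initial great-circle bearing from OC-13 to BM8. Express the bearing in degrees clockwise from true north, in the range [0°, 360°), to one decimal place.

OC-13: φ = +36.09350°, λ = +166.83317°
BM8: φ = +35.73500°, λ = +166.92400°
Δλ = 0.0908°
y = sin Δλ · cos φ₂ = 0.001287
x = cos φ₁ sin φ₂ − sin φ₁ cos φ₂ cos Δλ = -0.006256
θ = atan2(y, x) = 168.3770° → 168.3770° (mod 360°)

168.4°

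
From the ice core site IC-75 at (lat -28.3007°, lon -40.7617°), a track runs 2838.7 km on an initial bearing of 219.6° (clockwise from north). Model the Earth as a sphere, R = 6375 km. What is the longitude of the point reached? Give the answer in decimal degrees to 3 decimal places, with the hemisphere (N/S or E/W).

64.069°W

δ = d/R = 2838.7/6375 = 0.445286 rad
φ₂ = arcsin(sin φ₁ cos δ + cos φ₁ sin δ cos θ)
   = arcsin(-0.47410·0.90249 + 0.88047·0.43072·-0.77051) = -46.06048°
λ₂ = λ₁ + atan2(sin θ sin δ cos φ₁, cos δ − sin φ₁ sin φ₂) = -64.06893°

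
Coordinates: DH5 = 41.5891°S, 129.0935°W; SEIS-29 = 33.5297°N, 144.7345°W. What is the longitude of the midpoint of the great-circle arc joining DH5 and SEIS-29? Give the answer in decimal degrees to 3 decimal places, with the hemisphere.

Bx = cos φ₂ cos Δλ = 0.802731,  By = cos φ₂ sin Δλ = -0.224746
φₘ = atan2(sin φ₁ + sin φ₂, √((cos φ₁ + Bx)² + By²)) = -4.06729°
λₘ = λ₁ + atan2(By, cos φ₁ + Bx) = -137.34030°

137.340°W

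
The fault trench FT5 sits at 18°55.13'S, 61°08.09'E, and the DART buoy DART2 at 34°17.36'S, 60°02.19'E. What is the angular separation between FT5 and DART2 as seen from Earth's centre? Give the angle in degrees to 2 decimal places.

FT5: φ = -18.91883°, λ = +61.13483°
DART2: φ = -34.28933°, λ = +60.03650°
Δφ = -15.3705°,  Δλ = -1.0983°
a = sin²(Δφ/2) + cos φ₁ cos φ₂ sin²(Δλ/2) = 0.017956
c = 2·arcsin(√a) = 0.268807 rad = 15.4015°

15.40°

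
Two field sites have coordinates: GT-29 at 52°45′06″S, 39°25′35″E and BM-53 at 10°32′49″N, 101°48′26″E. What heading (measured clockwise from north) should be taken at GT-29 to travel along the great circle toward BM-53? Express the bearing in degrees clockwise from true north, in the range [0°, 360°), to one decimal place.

GT-29: φ = -52.75167°, λ = +39.42639°
BM-53: φ = +10.54694°, λ = +101.80722°
Δλ = 62.3808°
y = sin Δλ · cos φ₂ = 0.871079
x = cos φ₁ sin φ₂ − sin φ₁ cos φ₂ cos Δλ = 0.473583
θ = atan2(y, x) = 61.4682° → 61.4682° (mod 360°)

61.5°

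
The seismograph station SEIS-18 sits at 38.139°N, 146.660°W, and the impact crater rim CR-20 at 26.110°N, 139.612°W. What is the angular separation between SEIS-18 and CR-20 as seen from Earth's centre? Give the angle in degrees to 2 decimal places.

13.42°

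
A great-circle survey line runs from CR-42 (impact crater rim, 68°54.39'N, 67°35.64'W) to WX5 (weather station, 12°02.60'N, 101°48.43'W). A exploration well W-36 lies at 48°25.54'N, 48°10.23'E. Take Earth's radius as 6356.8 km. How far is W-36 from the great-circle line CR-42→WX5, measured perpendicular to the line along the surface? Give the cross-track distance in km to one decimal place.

802.3 km

CR-42: φ = +68.90650°, λ = -67.59400°
WX5: φ = +12.04333°, λ = -101.80717°
W-36: φ = +48.42567°, λ = +48.17050°
δ₁₃ = central angle CR-42→W-36 = 0.934575 rad  (haversine)
θ₁₃ = bearing CR-42→W-36 = 47.987°,  θ₁₂ = bearing CR-42→WX5 = 218.983°
dₓₜ = R·arcsin(sin δ₁₃ · sin(θ₁₃ − θ₁₂)) = 6356.8·arcsin(0.80435·sin(-170.997°)) = -802.283 km
|dₓₜ| = 802.283 km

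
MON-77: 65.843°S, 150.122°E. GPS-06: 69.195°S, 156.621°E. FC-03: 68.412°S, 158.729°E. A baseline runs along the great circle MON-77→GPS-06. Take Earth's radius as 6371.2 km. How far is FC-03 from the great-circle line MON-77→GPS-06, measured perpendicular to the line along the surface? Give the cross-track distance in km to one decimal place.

121.0 km

δ₁₃ = central angle MON-77→FC-03 = 0.073511 rad  (haversine)
θ₁₃ = bearing MON-77→FC-03 = 131.434°,  θ₁₂ = bearing MON-77→GPS-06 = 146.419°
dₓₜ = R·arcsin(sin δ₁₃ · sin(θ₁₃ − θ₁₂)) = 6371.2·arcsin(0.07345·sin(-14.985°)) = -120.996 km
|dₓₜ| = 120.996 km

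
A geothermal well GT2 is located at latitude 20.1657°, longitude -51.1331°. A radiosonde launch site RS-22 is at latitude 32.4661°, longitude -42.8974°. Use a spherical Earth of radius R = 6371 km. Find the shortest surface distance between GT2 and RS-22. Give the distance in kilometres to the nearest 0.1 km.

Δφ = 12.3004°,  Δλ = 8.2357°
a = sin²(Δφ/2) + cos φ₁ cos φ₂ sin²(Δλ/2) = 0.015562
c = 2·arcsin(√a) = 0.250145 rad = 14.3323°
d = R·c = 6371 × 0.250145 = 1593.7 km

1593.7 km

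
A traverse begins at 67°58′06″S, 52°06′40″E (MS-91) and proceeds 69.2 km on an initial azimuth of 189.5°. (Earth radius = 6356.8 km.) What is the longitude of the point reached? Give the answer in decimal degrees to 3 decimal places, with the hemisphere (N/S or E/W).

MS-91: φ = -67.96833°, λ = +52.11111°
δ = d/R = 69.2/6356.8 = 0.010886 rad
φ₂ = arcsin(sin φ₁ cos δ + cos φ₁ sin δ cos θ)
   = arcsin(-0.92698·0.99994 + 0.37512·0.01089·-0.98629) = -68.58327°
λ₂ = λ₁ + atan2(sin θ sin δ cos φ₁, cos δ − sin φ₁ sin φ₂) = 51.82919°

51.829°E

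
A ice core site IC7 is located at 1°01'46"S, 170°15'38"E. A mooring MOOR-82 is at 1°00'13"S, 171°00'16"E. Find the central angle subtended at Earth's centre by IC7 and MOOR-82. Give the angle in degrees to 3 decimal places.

IC7: φ = -1.02944°, λ = +170.26056°
MOOR-82: φ = -1.00361°, λ = +171.00444°
Δφ = 0.0258°,  Δλ = 0.7439°
a = sin²(Δφ/2) + cos φ₁ cos φ₂ sin²(Δλ/2) = 0.000042
c = 2·arcsin(√a) = 0.012989 rad = 0.7442°

0.744°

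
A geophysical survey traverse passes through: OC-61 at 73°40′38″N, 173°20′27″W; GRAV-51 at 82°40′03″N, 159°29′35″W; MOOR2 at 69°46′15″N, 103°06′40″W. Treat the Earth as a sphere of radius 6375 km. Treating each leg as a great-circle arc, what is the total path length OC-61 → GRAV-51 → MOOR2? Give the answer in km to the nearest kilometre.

OC-61: φ = +73.67722°, λ = -173.34083°
GRAV-51: φ = +82.66750°, λ = -159.49306°
MOOR2: φ = +69.77083°, λ = -103.11111°
OC-61→GRAV-51: c = 0.163447 rad, d = 1041.97 km
GRAV-51→MOOR2: c = 0.300878 rad, d = 1918.10 km
Total = 1041.97 + 1918.10 = 2960.07 km

2960 km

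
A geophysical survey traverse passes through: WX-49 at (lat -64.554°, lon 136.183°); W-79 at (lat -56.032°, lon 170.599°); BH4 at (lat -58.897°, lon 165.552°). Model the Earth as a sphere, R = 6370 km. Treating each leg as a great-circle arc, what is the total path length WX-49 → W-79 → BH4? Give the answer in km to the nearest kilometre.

2523 km

WX-49→W-79: c = 0.327227 rad, d = 2084.44 km
W-79→BH4: c = 0.068846 rad, d = 438.55 km
Total = 2084.44 + 438.55 = 2522.99 km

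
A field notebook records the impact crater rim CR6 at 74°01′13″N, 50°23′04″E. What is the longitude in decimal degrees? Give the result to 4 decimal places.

50.3844°E

50° + 23′/60 + 4″/3600 = 50 + 0.38333 + 0.00111 = 50.3844°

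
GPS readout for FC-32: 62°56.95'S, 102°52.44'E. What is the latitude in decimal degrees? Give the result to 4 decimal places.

62.9492°S

62° + 56.95′/60 = 62 + 0.94917 = 62.9492°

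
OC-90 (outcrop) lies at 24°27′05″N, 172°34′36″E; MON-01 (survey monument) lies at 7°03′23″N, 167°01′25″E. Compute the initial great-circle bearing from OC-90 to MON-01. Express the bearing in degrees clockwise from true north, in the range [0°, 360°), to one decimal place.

197.9°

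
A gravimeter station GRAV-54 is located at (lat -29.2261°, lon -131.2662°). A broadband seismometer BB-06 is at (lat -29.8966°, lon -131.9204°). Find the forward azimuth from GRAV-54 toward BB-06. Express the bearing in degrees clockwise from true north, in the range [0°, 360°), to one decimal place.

220.2°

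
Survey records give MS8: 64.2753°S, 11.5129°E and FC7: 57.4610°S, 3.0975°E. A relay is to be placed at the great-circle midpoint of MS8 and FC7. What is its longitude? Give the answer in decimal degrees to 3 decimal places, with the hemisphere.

6.855°E

Bx = cos φ₂ cos Δλ = 0.532082,  By = cos φ₂ sin Δλ = -0.078717
φₘ = atan2(sin φ₁ + sin φ₂, √((cos φ₁ + Bx)² + By²)) = -60.93311°
λₘ = λ₁ + atan2(By, cos φ₁ + Bx) = 6.85491°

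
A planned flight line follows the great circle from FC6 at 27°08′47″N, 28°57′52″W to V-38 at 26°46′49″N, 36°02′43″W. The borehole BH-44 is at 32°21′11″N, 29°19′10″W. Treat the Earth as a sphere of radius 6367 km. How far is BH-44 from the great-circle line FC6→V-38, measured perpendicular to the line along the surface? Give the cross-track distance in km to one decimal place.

579.4 km

FC6: φ = +27.14639°, λ = -28.96444°
V-38: φ = +26.78028°, λ = -36.04528°
BH-44: φ = +32.35306°, λ = -29.31944°
δ₁₃ = central angle FC6→BH-44 = 0.091032 rad  (haversine)
θ₁₃ = bearing FC6→BH-44 = 356.699°,  θ₁₂ = bearing FC6→V-38 = 268.291°
dₓₜ = R·arcsin(sin δ₁₃ · sin(θ₁₃ − θ₁₂)) = 6367·arcsin(0.09091·sin(88.408°)) = 579.379 km
|dₓₜ| = 579.379 km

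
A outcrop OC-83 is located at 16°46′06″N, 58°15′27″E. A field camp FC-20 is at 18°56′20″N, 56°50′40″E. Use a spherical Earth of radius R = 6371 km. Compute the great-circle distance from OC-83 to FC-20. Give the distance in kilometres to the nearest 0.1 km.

283.9 km

OC-83: φ = +16.76833°, λ = +58.25750°
FC-20: φ = +18.93889°, λ = +56.84444°
Δφ = 2.1706°,  Δλ = -1.4131°
a = sin²(Δφ/2) + cos φ₁ cos φ₂ sin²(Δλ/2) = 0.000496
c = 2·arcsin(√a) = 0.044566 rad = 2.5534°
d = R·c = 6371 × 0.044566 = 283.9 km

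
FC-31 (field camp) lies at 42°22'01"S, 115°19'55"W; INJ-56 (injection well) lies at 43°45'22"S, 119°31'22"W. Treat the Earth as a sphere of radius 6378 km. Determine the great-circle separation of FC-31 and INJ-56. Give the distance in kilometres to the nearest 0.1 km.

374.2 km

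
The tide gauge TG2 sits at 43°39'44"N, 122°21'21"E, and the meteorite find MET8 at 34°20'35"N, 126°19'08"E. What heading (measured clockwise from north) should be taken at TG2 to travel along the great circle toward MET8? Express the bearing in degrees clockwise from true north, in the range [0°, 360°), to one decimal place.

160.4°

TG2: φ = +43.66222°, λ = +122.35583°
MET8: φ = +34.34306°, λ = +126.31889°
Δλ = 3.9631°
y = sin Δλ · cos φ₂ = 0.057065
x = cos φ₁ sin φ₂ − sin φ₁ cos φ₂ cos Δλ = -0.160571
θ = atan2(y, x) = 160.4354° → 160.4354° (mod 360°)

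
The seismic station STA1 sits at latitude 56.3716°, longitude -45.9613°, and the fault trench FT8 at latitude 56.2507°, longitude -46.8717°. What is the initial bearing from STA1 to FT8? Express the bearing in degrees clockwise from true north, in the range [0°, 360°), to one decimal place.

256.9°

Δλ = -0.9104°
y = sin Δλ · cos φ₂ = -0.008827
x = cos φ₁ sin φ₂ − sin φ₁ cos φ₂ cos Δλ = -0.002052
θ = atan2(y, x) = -103.0850° → 256.9150° (mod 360°)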